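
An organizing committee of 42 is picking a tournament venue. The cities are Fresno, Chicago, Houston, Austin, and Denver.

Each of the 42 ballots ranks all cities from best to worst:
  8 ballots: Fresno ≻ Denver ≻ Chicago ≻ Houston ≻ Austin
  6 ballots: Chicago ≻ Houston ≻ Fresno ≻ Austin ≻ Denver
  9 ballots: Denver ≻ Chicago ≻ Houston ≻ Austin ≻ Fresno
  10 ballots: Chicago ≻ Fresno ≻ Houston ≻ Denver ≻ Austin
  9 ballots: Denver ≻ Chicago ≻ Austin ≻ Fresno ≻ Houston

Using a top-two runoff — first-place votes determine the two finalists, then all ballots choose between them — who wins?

Round 1 first-place votes: Fresno 8, Chicago 16, Houston 0, Austin 0, Denver 18. Denver and Chicago advance.
Runoff: Denver is ranked above Chicago on 26 ballots, Chicago above Denver on 16.

Denver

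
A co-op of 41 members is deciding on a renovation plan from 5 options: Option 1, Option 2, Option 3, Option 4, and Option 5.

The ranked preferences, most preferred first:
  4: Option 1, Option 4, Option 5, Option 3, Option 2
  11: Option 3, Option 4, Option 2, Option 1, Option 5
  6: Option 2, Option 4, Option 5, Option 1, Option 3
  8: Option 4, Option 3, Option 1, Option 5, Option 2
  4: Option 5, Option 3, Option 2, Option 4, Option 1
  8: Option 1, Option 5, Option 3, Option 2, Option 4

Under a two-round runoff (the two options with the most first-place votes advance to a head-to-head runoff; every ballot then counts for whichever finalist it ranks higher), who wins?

Round 1 first-place votes: Option 1 12, Option 2 6, Option 3 11, Option 4 8, Option 5 4. Option 1 and Option 3 advance.
Runoff: Option 1 is ranked above Option 3 on 18 ballots, Option 3 above Option 1 on 23.

Option 3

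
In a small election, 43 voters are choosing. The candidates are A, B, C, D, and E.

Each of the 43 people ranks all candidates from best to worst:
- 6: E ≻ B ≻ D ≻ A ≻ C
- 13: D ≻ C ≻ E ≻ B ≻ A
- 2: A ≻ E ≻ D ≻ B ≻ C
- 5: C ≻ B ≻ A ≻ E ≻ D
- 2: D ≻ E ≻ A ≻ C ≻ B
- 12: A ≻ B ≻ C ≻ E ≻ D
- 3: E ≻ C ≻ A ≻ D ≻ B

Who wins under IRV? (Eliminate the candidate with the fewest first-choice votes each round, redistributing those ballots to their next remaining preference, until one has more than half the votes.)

Round 1: A 14, B 0, C 5, D 15, E 9. B eliminated.
Round 2: A 14, C 5, D 15, E 9. C eliminated.
Round 3: A 19, D 15, E 9. E eliminated.
Round 4: A 22, D 21. A has a majority (≥22).

A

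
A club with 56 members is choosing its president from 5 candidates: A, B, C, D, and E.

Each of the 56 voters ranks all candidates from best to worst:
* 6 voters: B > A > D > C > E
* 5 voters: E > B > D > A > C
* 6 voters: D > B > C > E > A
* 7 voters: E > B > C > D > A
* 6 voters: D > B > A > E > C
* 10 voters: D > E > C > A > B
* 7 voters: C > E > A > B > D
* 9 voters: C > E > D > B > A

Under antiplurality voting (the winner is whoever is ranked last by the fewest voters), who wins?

E

Last-place votes: A 22, B 10, C 11, D 7, E 6.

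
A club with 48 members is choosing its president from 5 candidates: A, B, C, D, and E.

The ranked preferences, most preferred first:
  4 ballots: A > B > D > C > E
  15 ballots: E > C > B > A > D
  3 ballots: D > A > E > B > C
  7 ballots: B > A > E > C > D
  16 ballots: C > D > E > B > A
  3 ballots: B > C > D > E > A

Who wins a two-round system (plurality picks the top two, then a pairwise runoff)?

Round 1 first-place votes: A 4, B 10, C 16, D 3, E 15. C and E advance.
Runoff: C is ranked above E on 23 ballots, E above C on 25.

E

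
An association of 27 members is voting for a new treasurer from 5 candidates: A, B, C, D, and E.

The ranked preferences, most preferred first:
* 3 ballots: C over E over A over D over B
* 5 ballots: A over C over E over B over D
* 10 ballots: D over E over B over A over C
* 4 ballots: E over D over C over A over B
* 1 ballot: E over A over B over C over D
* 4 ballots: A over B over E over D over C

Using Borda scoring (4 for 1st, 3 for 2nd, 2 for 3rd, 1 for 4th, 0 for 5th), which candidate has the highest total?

A: 3×2 + 5×4 + 10×1 + 4×1 + 1×3 + 4×4 = 59
B: 3×0 + 5×1 + 10×2 + 4×0 + 1×2 + 4×3 = 39
C: 3×4 + 5×3 + 10×0 + 4×2 + 1×1 + 4×0 = 36
D: 3×1 + 5×0 + 10×4 + 4×3 + 1×0 + 4×1 = 59
E: 3×3 + 5×2 + 10×3 + 4×4 + 1×4 + 4×2 = 77

E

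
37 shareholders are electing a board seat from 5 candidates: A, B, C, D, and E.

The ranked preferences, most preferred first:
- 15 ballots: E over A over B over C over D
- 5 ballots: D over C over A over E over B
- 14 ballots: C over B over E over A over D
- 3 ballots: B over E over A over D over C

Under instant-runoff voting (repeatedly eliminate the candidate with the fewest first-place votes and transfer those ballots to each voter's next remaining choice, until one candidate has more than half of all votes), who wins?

Round 1: A 0, B 3, C 14, D 5, E 15. A eliminated.
Round 2: B 3, C 14, D 5, E 15. B eliminated.
Round 3: C 14, D 5, E 18. D eliminated.
Round 4: C 19, E 18. C has a majority (≥19).

C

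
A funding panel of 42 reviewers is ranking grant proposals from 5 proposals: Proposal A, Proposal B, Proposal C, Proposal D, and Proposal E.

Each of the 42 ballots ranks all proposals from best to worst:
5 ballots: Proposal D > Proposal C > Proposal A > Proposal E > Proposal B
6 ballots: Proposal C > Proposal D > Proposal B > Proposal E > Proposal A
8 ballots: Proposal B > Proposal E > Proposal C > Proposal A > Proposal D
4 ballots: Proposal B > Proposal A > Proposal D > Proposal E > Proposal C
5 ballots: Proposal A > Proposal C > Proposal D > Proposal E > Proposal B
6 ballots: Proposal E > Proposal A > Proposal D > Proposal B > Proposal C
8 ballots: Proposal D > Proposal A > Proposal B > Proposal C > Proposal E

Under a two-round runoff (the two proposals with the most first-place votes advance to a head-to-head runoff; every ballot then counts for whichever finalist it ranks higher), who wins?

Proposal D

Round 1 first-place votes: Proposal A 5, Proposal B 12, Proposal C 6, Proposal D 13, Proposal E 6. Proposal D and Proposal B advance.
Runoff: Proposal D is ranked above Proposal B on 30 ballots, Proposal B above Proposal D on 12.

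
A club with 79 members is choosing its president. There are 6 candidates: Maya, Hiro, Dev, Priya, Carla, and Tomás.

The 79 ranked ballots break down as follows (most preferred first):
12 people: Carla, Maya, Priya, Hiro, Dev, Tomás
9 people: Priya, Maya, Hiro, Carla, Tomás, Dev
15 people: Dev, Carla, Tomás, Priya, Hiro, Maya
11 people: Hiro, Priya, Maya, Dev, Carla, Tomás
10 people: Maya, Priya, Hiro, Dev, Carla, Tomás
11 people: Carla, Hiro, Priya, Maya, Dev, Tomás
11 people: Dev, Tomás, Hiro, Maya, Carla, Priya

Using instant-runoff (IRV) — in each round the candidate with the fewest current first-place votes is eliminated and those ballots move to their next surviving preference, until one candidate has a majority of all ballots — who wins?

Maya

Round 1: Maya 10, Hiro 11, Dev 26, Priya 9, Carla 23, Tomás 0. Tomás eliminated.
Round 2: Maya 10, Hiro 11, Dev 26, Priya 9, Carla 23. Priya eliminated.
Round 3: Maya 19, Hiro 11, Dev 26, Carla 23. Hiro eliminated.
Round 4: Maya 30, Dev 26, Carla 23. Carla eliminated.
Round 5: Maya 53, Dev 26. Maya has a majority (≥40).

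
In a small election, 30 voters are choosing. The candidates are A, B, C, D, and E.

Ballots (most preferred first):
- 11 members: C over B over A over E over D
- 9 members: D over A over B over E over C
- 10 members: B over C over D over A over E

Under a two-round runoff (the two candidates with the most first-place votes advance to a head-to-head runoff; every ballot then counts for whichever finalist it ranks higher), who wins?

Round 1 first-place votes: A 0, B 10, C 11, D 9, E 0. C and B advance.
Runoff: C is ranked above B on 11 ballots, B above C on 19.

B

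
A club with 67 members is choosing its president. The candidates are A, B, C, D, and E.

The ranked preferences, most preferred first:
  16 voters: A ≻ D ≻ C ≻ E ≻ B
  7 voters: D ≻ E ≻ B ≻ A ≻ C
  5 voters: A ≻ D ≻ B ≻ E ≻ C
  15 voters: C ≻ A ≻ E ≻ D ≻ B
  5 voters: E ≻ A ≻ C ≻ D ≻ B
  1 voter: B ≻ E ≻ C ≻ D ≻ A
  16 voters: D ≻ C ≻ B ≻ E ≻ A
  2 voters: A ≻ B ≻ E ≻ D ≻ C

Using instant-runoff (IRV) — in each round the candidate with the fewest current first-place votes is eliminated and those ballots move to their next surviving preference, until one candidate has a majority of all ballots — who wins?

A

Round 1: A 23, B 1, C 15, D 23, E 5. B eliminated.
Round 2: A 23, C 15, D 23, E 6. E eliminated.
Round 3: A 28, C 16, D 23. C eliminated.
Round 4: A 43, D 24. A has a majority (≥34).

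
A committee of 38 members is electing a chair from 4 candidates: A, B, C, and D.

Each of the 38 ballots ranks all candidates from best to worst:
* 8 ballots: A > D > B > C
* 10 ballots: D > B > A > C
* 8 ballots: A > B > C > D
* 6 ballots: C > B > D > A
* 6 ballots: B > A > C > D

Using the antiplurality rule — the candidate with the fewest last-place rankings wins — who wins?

Last-place votes: A 6, B 0, C 18, D 14.

B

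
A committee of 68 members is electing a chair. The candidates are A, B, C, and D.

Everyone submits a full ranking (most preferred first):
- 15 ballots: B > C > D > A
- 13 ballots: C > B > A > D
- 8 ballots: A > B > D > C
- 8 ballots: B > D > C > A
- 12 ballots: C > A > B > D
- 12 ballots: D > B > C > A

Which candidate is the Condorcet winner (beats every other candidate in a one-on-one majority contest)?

B vs A: 48–20
B vs C: 43–25
B vs D: 56–12
B beats every other candidate.

B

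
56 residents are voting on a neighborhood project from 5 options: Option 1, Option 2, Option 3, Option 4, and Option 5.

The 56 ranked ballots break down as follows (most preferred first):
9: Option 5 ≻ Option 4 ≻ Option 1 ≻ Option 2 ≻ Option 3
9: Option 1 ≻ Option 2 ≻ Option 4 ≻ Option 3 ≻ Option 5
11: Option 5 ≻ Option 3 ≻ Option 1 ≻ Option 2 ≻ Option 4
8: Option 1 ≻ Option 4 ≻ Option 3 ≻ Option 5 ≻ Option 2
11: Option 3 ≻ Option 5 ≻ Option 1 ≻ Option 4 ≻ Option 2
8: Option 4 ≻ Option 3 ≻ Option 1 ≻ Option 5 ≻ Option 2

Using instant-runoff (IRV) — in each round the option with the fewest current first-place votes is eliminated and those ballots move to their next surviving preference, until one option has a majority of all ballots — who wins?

Round 1: Option 1 17, Option 2 0, Option 3 11, Option 4 8, Option 5 20. Option 2 eliminated.
Round 2: Option 1 17, Option 3 11, Option 4 8, Option 5 20. Option 4 eliminated.
Round 3: Option 1 17, Option 3 19, Option 5 20. Option 1 eliminated.
Round 4: Option 3 36, Option 5 20. Option 3 has a majority (≥29).

Option 3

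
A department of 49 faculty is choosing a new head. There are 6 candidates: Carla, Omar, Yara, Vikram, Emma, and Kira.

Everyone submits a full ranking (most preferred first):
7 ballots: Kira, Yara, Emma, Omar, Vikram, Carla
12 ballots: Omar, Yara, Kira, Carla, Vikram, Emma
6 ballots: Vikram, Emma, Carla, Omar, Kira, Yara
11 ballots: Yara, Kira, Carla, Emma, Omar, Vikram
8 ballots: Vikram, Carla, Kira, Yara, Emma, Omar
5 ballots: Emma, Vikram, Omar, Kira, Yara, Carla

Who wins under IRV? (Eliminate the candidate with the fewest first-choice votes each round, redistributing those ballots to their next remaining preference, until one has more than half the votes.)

Yara

Round 1: Carla 0, Omar 12, Yara 11, Vikram 14, Emma 5, Kira 7. Carla eliminated.
Round 2: Omar 12, Yara 11, Vikram 14, Emma 5, Kira 7. Emma eliminated.
Round 3: Omar 12, Yara 11, Vikram 19, Kira 7. Kira eliminated.
Round 4: Omar 12, Yara 18, Vikram 19. Omar eliminated.
Round 5: Yara 30, Vikram 19. Yara has a majority (≥25).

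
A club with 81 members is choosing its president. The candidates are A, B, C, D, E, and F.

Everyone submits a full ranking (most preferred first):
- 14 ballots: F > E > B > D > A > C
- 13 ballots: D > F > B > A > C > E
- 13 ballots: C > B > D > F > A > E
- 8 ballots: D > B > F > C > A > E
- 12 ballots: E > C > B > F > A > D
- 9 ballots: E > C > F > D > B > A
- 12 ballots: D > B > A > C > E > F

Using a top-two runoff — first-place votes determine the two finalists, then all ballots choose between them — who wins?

Round 1 first-place votes: A 0, B 0, C 13, D 33, E 21, F 14. D and E advance.
Runoff: D is ranked above E on 46 ballots, E above D on 35.

D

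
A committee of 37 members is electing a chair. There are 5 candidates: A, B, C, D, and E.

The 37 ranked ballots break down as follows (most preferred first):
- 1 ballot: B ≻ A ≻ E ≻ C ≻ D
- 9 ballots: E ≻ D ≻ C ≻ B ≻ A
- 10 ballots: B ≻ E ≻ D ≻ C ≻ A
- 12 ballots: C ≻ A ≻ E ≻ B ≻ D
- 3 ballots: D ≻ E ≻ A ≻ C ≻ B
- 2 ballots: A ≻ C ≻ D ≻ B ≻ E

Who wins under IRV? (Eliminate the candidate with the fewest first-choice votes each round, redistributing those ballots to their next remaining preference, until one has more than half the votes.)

E

Round 1: A 2, B 11, C 12, D 3, E 9. A eliminated.
Round 2: B 11, C 14, D 3, E 9. D eliminated.
Round 3: B 11, C 14, E 12. B eliminated.
Round 4: C 14, E 23. E has a majority (≥19).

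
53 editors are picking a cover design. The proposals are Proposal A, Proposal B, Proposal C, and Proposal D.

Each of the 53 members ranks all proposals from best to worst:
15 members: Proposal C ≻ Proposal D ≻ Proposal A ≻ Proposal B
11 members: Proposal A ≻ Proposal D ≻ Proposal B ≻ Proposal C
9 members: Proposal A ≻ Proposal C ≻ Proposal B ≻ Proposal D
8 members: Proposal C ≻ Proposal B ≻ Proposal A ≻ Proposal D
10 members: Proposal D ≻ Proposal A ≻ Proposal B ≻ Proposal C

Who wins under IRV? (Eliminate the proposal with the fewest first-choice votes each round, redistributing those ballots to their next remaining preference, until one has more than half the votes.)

Proposal A

Round 1: Proposal A 20, Proposal B 0, Proposal C 23, Proposal D 10. Proposal B eliminated.
Round 2: Proposal A 20, Proposal C 23, Proposal D 10. Proposal D eliminated.
Round 3: Proposal A 30, Proposal C 23. Proposal A has a majority (≥27).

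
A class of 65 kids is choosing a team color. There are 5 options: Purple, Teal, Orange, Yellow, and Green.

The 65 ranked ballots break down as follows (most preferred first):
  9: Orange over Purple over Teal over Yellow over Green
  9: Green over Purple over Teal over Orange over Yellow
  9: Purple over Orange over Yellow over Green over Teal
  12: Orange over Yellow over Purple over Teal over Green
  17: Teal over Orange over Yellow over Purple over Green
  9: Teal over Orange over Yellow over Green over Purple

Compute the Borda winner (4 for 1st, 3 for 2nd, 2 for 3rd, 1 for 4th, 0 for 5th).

Purple: 9×3 + 9×3 + 9×4 + 12×2 + 17×1 + 9×0 = 131
Teal: 9×2 + 9×2 + 9×0 + 12×1 + 17×4 + 9×4 = 152
Orange: 9×4 + 9×1 + 9×3 + 12×4 + 17×3 + 9×3 = 198
Yellow: 9×1 + 9×0 + 9×2 + 12×3 + 17×2 + 9×2 = 115
Green: 9×0 + 9×4 + 9×1 + 12×0 + 17×0 + 9×1 = 54

Orange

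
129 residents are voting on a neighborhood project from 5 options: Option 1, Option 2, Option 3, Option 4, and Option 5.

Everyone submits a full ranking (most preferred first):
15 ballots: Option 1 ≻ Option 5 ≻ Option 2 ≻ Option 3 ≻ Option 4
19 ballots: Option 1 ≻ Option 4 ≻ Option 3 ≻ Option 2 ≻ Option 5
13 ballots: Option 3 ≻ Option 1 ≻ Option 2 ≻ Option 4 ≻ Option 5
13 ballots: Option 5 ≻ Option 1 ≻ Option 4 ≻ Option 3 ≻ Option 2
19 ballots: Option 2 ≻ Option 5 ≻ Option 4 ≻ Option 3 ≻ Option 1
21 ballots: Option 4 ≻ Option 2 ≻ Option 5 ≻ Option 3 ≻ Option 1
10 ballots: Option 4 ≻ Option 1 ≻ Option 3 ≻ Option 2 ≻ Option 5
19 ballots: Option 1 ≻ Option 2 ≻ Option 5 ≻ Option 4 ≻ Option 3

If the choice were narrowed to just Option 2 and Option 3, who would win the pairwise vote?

Option 2 is ranked above Option 3 on 74 ballots; Option 3 above Option 2 on 55.

Option 2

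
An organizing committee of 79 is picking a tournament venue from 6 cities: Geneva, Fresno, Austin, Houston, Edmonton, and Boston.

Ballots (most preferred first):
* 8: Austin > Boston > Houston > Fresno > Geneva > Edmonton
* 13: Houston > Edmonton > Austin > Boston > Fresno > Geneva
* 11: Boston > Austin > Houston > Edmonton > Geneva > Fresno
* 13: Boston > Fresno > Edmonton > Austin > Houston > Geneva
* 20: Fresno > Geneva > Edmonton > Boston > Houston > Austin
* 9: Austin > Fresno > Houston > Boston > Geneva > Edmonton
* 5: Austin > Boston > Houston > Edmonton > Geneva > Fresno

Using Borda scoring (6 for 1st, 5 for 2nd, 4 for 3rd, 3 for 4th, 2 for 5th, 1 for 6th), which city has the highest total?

Geneva: 8×2 + 13×1 + 11×2 + 13×1 + 20×5 + 9×2 + 5×2 = 192
Fresno: 8×3 + 13×2 + 11×1 + 13×5 + 20×6 + 9×5 + 5×1 = 296
Austin: 8×6 + 13×4 + 11×5 + 13×3 + 20×1 + 9×6 + 5×6 = 298
Houston: 8×4 + 13×6 + 11×4 + 13×2 + 20×2 + 9×4 + 5×4 = 276
Edmonton: 8×1 + 13×5 + 11×3 + 13×4 + 20×4 + 9×1 + 5×3 = 262
Boston: 8×5 + 13×3 + 11×6 + 13×6 + 20×3 + 9×3 + 5×5 = 335

Boston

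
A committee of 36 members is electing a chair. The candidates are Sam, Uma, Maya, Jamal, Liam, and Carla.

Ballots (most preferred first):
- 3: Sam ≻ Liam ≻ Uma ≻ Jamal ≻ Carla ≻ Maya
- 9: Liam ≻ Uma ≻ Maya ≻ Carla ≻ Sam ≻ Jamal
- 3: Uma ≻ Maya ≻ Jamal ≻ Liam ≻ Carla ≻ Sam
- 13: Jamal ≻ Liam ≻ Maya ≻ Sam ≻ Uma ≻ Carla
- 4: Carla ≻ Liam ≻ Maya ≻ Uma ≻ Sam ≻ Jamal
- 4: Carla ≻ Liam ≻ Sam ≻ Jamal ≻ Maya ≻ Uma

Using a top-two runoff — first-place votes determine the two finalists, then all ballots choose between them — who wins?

Round 1 first-place votes: Sam 3, Uma 3, Maya 0, Jamal 13, Liam 9, Carla 8. Jamal and Liam advance.
Runoff: Jamal is ranked above Liam on 16 ballots, Liam above Jamal on 20.

Liam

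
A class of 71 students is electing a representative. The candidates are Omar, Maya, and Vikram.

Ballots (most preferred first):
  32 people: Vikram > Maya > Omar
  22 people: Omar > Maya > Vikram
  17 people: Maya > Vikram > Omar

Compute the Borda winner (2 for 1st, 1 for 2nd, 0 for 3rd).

Maya

Omar: 32×0 + 22×2 + 17×0 = 44
Maya: 32×1 + 22×1 + 17×2 = 88
Vikram: 32×2 + 22×0 + 17×1 = 81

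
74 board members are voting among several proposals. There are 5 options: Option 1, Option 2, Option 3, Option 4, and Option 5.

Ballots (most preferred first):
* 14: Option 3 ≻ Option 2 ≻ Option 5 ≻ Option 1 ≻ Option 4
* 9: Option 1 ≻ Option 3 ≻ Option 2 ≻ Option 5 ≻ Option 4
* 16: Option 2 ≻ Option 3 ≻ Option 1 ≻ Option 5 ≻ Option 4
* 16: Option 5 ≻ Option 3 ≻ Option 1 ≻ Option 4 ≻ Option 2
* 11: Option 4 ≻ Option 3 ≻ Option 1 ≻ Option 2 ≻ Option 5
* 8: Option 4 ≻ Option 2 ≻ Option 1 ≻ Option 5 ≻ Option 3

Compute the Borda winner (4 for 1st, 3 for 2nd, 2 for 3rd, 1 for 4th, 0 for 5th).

Option 1: 14×1 + 9×4 + 16×2 + 16×2 + 11×2 + 8×2 = 152
Option 2: 14×3 + 9×2 + 16×4 + 16×0 + 11×1 + 8×3 = 159
Option 3: 14×4 + 9×3 + 16×3 + 16×3 + 11×3 + 8×0 = 212
Option 4: 14×0 + 9×0 + 16×0 + 16×1 + 11×4 + 8×4 = 92
Option 5: 14×2 + 9×1 + 16×1 + 16×4 + 11×0 + 8×1 = 125

Option 3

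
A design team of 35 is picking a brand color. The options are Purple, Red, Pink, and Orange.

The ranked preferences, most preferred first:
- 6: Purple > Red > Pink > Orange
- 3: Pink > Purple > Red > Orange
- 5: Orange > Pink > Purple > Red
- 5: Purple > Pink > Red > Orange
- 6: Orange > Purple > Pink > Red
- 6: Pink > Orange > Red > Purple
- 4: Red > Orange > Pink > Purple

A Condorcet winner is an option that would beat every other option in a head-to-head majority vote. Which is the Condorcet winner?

Pink vs Purple: 18–17
Pink vs Red: 25–10
Pink vs Orange: 20–15
Pink beats every other option.

Pink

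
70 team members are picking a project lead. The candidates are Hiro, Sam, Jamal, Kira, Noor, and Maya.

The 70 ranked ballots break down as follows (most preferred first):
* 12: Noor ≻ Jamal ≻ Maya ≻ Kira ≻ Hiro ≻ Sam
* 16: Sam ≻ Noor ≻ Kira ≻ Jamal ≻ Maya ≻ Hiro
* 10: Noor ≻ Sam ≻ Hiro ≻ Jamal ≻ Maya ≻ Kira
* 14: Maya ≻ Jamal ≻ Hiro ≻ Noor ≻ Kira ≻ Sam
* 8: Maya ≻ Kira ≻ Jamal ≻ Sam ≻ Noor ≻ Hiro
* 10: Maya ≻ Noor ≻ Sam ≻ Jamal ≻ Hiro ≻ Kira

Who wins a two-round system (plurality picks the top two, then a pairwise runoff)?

Noor

Round 1 first-place votes: Hiro 0, Sam 16, Jamal 0, Kira 0, Noor 22, Maya 32. Maya and Noor advance.
Runoff: Maya is ranked above Noor on 32 ballots, Noor above Maya on 38.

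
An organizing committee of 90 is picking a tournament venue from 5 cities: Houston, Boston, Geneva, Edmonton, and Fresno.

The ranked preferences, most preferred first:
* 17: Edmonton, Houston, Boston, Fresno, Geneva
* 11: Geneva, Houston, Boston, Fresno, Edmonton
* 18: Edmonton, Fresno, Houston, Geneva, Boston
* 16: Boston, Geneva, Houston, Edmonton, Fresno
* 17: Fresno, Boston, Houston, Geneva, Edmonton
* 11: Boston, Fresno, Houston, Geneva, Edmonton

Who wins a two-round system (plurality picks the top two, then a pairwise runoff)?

Boston

Round 1 first-place votes: Houston 0, Boston 27, Geneva 11, Edmonton 35, Fresno 17. Edmonton and Boston advance.
Runoff: Edmonton is ranked above Boston on 35 ballots, Boston above Edmonton on 55.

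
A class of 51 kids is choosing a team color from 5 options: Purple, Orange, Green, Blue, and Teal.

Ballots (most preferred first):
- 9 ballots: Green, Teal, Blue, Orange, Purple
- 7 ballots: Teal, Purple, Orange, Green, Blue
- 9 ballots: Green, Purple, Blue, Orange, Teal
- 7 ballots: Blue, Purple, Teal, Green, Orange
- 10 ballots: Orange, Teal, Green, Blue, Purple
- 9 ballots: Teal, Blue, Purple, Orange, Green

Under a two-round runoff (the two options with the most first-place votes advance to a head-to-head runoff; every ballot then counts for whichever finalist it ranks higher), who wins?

Round 1 first-place votes: Purple 0, Orange 10, Green 18, Blue 7, Teal 16. Green and Teal advance.
Runoff: Green is ranked above Teal on 18 ballots, Teal above Green on 33.

Teal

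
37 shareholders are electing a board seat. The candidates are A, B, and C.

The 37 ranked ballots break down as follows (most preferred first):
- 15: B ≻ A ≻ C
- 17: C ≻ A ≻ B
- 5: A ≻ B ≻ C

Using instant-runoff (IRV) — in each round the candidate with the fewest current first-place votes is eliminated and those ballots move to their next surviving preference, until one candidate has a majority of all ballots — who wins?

Round 1: A 5, B 15, C 17. A eliminated.
Round 2: B 20, C 17. B has a majority (≥19).

B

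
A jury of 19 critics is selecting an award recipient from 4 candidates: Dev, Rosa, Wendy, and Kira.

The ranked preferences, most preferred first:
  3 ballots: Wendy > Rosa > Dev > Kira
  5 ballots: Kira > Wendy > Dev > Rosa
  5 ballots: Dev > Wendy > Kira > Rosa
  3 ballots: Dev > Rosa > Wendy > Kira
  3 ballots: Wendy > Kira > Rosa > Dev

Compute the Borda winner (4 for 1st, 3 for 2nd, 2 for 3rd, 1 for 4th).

Wendy

Dev: 3×2 + 5×2 + 5×4 + 3×4 + 3×1 = 51
Rosa: 3×3 + 5×1 + 5×1 + 3×3 + 3×2 = 34
Wendy: 3×4 + 5×3 + 5×3 + 3×2 + 3×4 = 60
Kira: 3×1 + 5×4 + 5×2 + 3×1 + 3×3 = 45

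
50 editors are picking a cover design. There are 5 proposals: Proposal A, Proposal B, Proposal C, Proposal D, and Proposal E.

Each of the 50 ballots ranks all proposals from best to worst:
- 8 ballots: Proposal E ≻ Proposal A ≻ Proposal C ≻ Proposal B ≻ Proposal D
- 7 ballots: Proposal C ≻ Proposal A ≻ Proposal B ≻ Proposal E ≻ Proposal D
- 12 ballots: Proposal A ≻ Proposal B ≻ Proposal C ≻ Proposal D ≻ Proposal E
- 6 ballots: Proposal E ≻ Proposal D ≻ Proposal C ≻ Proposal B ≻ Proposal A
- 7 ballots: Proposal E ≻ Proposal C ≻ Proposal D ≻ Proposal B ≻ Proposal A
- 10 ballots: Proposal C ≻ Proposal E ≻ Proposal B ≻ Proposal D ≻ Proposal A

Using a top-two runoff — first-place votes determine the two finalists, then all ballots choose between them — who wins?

Round 1 first-place votes: Proposal A 12, Proposal B 0, Proposal C 17, Proposal D 0, Proposal E 21. Proposal E and Proposal C advance.
Runoff: Proposal E is ranked above Proposal C on 21 ballots, Proposal C above Proposal E on 29.

Proposal C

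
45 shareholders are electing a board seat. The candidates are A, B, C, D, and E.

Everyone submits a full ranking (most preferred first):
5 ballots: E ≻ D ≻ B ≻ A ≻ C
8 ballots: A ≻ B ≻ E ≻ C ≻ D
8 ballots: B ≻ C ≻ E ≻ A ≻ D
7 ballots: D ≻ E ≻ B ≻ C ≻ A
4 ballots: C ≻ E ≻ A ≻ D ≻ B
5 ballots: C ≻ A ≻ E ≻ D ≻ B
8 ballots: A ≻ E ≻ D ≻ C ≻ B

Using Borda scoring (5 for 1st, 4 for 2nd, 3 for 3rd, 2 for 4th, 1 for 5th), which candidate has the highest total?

A: 5×2 + 8×5 + 8×2 + 7×1 + 4×3 + 5×4 + 8×5 = 145
B: 5×3 + 8×4 + 8×5 + 7×3 + 4×1 + 5×1 + 8×1 = 125
C: 5×1 + 8×2 + 8×4 + 7×2 + 4×5 + 5×5 + 8×2 = 128
D: 5×4 + 8×1 + 8×1 + 7×5 + 4×2 + 5×2 + 8×3 = 113
E: 5×5 + 8×3 + 8×3 + 7×4 + 4×4 + 5×3 + 8×4 = 164

E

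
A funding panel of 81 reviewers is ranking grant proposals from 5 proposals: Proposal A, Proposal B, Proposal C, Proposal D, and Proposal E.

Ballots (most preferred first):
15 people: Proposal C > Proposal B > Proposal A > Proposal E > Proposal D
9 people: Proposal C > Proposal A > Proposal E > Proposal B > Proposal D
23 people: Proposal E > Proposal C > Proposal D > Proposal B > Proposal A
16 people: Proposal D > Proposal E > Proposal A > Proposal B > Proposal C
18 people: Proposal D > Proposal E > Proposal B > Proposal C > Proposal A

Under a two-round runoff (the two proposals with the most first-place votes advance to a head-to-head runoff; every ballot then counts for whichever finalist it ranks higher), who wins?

Round 1 first-place votes: Proposal A 0, Proposal B 0, Proposal C 24, Proposal D 34, Proposal E 23. Proposal D and Proposal C advance.
Runoff: Proposal D is ranked above Proposal C on 34 ballots, Proposal C above Proposal D on 47.

Proposal C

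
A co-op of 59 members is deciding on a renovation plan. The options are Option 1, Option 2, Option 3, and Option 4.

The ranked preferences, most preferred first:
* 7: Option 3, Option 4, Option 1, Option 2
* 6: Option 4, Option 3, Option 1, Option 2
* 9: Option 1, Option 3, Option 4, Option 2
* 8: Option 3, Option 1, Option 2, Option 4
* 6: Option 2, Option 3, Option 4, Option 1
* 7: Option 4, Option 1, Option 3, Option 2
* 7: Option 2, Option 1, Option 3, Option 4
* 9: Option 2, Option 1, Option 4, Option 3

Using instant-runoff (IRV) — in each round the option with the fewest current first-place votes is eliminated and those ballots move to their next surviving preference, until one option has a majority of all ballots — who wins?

Option 3

Round 1: Option 1 9, Option 2 22, Option 3 15, Option 4 13. Option 1 eliminated.
Round 2: Option 2 22, Option 3 24, Option 4 13. Option 4 eliminated.
Round 3: Option 2 22, Option 3 37. Option 3 has a majority (≥30).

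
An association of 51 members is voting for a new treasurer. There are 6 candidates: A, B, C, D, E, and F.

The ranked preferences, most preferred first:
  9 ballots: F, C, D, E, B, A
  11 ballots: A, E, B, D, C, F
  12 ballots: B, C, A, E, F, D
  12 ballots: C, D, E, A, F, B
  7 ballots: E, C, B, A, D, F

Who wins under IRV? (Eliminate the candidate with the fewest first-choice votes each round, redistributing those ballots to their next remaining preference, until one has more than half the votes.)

Round 1: A 11, B 12, C 12, D 0, E 7, F 9. D eliminated.
Round 2: A 11, B 12, C 12, E 7, F 9. E eliminated.
Round 3: A 11, B 12, C 19, F 9. F eliminated.
Round 4: A 11, B 12, C 28. C has a majority (≥26).

C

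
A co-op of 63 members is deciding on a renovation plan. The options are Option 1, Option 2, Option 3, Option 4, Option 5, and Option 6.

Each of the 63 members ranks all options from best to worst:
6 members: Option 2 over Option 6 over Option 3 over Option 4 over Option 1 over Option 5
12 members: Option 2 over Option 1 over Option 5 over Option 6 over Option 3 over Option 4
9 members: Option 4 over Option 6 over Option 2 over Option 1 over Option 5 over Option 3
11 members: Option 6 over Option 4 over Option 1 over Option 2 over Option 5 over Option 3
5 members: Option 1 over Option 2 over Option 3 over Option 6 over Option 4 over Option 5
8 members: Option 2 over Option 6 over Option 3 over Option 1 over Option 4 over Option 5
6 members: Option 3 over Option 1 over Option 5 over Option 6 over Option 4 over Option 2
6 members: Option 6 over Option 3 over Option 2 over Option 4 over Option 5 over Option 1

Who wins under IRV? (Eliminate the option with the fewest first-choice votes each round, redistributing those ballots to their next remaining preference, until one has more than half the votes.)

Option 6

Round 1: Option 1 5, Option 2 26, Option 3 6, Option 4 9, Option 5 0, Option 6 17. Option 5 eliminated.
Round 2: Option 1 5, Option 2 26, Option 3 6, Option 4 9, Option 6 17. Option 1 eliminated.
Round 3: Option 2 31, Option 3 6, Option 4 9, Option 6 17. Option 3 eliminated.
Round 4: Option 2 31, Option 4 9, Option 6 23. Option 4 eliminated.
Round 5: Option 2 31, Option 6 32. Option 6 has a majority (≥32).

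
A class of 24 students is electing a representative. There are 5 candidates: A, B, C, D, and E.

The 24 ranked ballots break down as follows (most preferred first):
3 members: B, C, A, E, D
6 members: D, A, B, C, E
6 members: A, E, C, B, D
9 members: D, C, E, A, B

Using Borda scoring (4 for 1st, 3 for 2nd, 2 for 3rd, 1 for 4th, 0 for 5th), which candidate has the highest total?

A: 3×2 + 6×3 + 6×4 + 9×1 = 57
B: 3×4 + 6×2 + 6×1 + 9×0 = 30
C: 3×3 + 6×1 + 6×2 + 9×3 = 54
D: 3×0 + 6×4 + 6×0 + 9×4 = 60
E: 3×1 + 6×0 + 6×3 + 9×2 = 39

D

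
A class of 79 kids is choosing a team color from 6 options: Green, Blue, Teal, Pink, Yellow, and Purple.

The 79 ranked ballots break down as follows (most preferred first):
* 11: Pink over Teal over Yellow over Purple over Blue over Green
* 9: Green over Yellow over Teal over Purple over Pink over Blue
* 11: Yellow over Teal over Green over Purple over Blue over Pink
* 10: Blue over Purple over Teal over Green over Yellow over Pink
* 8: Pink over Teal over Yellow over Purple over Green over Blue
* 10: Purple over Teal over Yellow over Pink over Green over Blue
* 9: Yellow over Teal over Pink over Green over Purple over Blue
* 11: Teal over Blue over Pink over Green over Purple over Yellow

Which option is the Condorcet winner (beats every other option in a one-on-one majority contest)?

Teal

Teal vs Green: 70–9
Teal vs Blue: 69–10
Teal vs Pink: 60–19
Teal vs Yellow: 50–29
Teal vs Purple: 59–20
Teal beats every other option.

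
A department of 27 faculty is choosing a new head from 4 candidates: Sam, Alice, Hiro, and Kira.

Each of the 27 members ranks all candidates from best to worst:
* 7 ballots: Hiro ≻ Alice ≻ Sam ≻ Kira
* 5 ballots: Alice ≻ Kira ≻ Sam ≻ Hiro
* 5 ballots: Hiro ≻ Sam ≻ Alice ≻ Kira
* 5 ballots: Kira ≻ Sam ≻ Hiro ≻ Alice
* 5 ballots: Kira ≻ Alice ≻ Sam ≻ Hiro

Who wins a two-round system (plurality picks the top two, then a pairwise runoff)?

Kira

Round 1 first-place votes: Sam 0, Alice 5, Hiro 12, Kira 10. Hiro and Kira advance.
Runoff: Hiro is ranked above Kira on 12 ballots, Kira above Hiro on 15.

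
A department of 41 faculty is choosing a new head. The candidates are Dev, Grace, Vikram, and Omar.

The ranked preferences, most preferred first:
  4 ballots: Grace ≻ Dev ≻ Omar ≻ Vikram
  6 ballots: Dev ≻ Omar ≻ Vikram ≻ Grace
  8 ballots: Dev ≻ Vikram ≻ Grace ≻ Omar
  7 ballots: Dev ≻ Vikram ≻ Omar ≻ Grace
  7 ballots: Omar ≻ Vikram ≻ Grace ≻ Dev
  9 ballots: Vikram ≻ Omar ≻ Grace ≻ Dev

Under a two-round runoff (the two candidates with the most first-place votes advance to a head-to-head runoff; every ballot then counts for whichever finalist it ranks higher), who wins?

Dev

Round 1 first-place votes: Dev 21, Grace 4, Vikram 9, Omar 7. Dev and Vikram advance.
Runoff: Dev is ranked above Vikram on 25 ballots, Vikram above Dev on 16.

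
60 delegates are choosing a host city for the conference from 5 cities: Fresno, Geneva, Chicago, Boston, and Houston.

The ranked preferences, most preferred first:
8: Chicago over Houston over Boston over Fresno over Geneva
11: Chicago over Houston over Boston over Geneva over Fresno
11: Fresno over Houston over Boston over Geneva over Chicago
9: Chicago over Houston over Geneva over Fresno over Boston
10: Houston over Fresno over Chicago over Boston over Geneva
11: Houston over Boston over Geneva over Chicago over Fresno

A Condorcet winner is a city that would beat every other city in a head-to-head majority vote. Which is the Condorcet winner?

Houston

Houston vs Fresno: 49–11
Houston vs Geneva: 60–0
Houston vs Chicago: 32–28
Houston vs Boston: 60–0
Houston beats every other city.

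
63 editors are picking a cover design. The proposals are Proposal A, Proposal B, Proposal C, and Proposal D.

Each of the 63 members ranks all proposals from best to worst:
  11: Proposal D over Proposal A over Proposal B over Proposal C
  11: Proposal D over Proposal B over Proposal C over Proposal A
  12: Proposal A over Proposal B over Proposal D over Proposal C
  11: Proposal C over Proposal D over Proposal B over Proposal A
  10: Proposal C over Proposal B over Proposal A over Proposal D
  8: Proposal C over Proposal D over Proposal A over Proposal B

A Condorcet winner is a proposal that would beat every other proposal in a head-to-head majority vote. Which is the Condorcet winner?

Proposal D

Proposal D vs Proposal A: 41–22
Proposal D vs Proposal B: 41–22
Proposal D vs Proposal C: 34–29
Proposal D beats every other proposal.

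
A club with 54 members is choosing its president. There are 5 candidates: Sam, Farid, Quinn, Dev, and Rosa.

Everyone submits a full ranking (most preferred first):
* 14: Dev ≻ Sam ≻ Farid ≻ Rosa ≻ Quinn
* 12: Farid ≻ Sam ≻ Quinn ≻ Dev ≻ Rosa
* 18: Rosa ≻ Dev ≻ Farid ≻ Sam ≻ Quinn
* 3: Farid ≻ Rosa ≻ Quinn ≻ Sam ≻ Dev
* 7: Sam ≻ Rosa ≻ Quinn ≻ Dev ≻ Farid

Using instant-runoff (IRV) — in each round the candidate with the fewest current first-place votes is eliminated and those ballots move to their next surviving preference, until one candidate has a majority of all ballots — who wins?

Round 1: Sam 7, Farid 15, Quinn 0, Dev 14, Rosa 18. Quinn eliminated.
Round 2: Sam 7, Farid 15, Dev 14, Rosa 18. Sam eliminated.
Round 3: Farid 15, Dev 14, Rosa 25. Dev eliminated.
Round 4: Farid 29, Rosa 25. Farid has a majority (≥28).

Farid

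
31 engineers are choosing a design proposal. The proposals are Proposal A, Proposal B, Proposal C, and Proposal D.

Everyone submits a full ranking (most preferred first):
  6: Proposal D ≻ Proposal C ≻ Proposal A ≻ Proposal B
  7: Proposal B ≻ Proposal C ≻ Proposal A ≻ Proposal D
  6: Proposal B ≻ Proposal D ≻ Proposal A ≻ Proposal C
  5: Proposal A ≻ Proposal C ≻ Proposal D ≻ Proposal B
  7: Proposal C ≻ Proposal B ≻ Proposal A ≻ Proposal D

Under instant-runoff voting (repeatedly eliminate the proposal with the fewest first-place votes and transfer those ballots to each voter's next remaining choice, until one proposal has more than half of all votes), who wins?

Round 1: Proposal A 5, Proposal B 13, Proposal C 7, Proposal D 6. Proposal A eliminated.
Round 2: Proposal B 13, Proposal C 12, Proposal D 6. Proposal D eliminated.
Round 3: Proposal B 13, Proposal C 18. Proposal C has a majority (≥16).

Proposal C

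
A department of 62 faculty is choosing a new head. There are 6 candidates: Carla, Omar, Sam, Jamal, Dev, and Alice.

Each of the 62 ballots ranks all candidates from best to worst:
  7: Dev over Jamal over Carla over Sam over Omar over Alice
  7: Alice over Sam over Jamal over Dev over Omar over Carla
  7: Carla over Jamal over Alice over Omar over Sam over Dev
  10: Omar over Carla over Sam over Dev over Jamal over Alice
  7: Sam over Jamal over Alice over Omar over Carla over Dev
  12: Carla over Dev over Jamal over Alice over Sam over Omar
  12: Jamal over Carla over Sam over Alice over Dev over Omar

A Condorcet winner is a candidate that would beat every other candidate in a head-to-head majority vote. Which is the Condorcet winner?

Jamal vs Carla: 33–29
Jamal vs Omar: 52–10
Jamal vs Sam: 38–24
Jamal vs Dev: 33–29
Jamal vs Alice: 55–7
Jamal beats every other candidate.

Jamal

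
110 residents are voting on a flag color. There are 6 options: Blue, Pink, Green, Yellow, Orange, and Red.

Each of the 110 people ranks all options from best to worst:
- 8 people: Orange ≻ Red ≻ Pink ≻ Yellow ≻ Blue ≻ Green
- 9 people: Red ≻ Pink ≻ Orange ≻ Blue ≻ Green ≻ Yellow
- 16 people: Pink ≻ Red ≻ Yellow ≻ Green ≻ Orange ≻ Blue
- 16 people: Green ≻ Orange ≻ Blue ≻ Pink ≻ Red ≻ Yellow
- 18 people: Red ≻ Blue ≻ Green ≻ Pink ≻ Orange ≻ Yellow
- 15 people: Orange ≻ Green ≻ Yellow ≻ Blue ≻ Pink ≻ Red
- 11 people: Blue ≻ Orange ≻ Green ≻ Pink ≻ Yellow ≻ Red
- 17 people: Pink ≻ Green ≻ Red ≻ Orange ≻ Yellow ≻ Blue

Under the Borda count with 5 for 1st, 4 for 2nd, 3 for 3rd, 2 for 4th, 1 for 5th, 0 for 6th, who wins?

Green

Blue: 8×1 + 9×2 + 16×0 + 16×3 + 18×4 + 15×2 + 11×5 + 17×0 = 231
Pink: 8×3 + 9×4 + 16×5 + 16×2 + 18×2 + 15×1 + 11×2 + 17×5 = 330
Green: 8×0 + 9×1 + 16×2 + 16×5 + 18×3 + 15×4 + 11×3 + 17×4 = 336
Yellow: 8×2 + 9×0 + 16×3 + 16×0 + 18×0 + 15×3 + 11×1 + 17×1 = 137
Orange: 8×5 + 9×3 + 16×1 + 16×4 + 18×1 + 15×5 + 11×4 + 17×2 = 318
Red: 8×4 + 9×5 + 16×4 + 16×1 + 18×5 + 15×0 + 11×0 + 17×3 = 298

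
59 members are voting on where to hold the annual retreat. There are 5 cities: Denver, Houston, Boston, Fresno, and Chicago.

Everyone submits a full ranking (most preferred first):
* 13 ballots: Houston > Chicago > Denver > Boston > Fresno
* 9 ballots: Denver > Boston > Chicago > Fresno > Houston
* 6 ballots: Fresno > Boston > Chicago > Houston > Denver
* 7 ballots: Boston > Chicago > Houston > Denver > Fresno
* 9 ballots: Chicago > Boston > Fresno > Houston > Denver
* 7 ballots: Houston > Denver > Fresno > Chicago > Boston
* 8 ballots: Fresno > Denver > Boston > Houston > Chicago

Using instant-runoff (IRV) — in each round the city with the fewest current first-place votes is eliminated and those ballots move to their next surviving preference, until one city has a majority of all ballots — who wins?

Round 1: Denver 9, Houston 20, Boston 7, Fresno 14, Chicago 9. Boston eliminated.
Round 2: Denver 9, Houston 20, Fresno 14, Chicago 16. Denver eliminated.
Round 3: Houston 20, Fresno 14, Chicago 25. Fresno eliminated.
Round 4: Houston 28, Chicago 31. Chicago has a majority (≥30).

Chicago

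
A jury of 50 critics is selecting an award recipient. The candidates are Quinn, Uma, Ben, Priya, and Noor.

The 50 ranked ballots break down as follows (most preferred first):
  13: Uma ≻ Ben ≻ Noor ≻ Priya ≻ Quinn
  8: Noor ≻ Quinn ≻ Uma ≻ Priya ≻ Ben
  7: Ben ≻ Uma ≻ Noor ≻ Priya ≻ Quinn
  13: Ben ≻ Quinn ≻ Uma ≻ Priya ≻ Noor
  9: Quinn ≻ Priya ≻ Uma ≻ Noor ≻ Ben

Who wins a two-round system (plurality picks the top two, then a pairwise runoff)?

Round 1 first-place votes: Quinn 9, Uma 13, Ben 20, Priya 0, Noor 8. Ben and Uma advance.
Runoff: Ben is ranked above Uma on 20 ballots, Uma above Ben on 30.

Uma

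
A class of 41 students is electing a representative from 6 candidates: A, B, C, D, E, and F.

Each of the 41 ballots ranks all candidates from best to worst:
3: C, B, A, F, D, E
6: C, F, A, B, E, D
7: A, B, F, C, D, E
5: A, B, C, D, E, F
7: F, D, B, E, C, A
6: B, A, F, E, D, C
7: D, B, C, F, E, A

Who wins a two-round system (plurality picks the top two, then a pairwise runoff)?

Round 1 first-place votes: A 12, B 6, C 9, D 7, E 0, F 7. A and C advance.
Runoff: A is ranked above C on 18 ballots, C above A on 23.

C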